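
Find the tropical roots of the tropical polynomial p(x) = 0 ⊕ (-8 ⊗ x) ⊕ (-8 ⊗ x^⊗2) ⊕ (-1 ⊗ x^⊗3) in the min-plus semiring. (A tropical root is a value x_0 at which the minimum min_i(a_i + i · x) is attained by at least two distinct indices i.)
Roots: {-7, 0, 8}

Each tropical root is a break point of the lower envelope of the lines y = a_i + i · x (there are 4 lines, with slopes 0, 1, ..., 3). Only the lines that attain the minimum somewhere contribute to roots; other lines are dominated. Here the surviving (envelope) indices are i = 3, i = 2, i = 1, i = 0.
Intersections between consecutive envelope lines give the roots: for adjacent envelope indices i < j the intersection is x = (a_i − a_j) / (j − i). Reading off the sorted break points: {-7, 0, 8}.
Verification: at each break x_0, at least two indices attain the minimum of min_i(a_i + i · x_0).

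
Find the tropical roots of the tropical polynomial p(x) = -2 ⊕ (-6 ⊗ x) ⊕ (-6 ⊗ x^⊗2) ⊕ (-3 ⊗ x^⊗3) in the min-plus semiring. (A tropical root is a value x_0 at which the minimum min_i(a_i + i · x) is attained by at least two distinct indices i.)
Roots: {-3, 0, 4}

Each tropical root is a break point of the lower envelope of the lines y = a_i + i · x (there are 4 lines, with slopes 0, 1, ..., 3). Only the lines that attain the minimum somewhere contribute to roots; other lines are dominated. Here the surviving (envelope) indices are i = 3, i = 2, i = 1, i = 0.
Intersections between consecutive envelope lines give the roots: for adjacent envelope indices i < j the intersection is x = (a_i − a_j) / (j − i). Reading off the sorted break points: {-3, 0, 4}.
Verification: at each break x_0, at least two indices attain the minimum of min_i(a_i + i · x_0).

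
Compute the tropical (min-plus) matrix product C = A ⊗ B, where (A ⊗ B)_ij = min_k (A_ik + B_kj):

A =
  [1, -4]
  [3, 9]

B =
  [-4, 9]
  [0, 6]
A ⊗ B =
  [-4, 2]
  [-1, 12]

Apply the min-plus product entry-by-entry:
  C[0][0] = min over k of (A[0][0] + B[0][0] = 1 + -4 = -3, A[0][1] + B[1][0] = -4 + 0 = -4) = -4 (attained at k = 1)
  C[0][1] = min over k of (A[0][0] + B[0][1] = 1 + 9 = 10, A[0][1] + B[1][1] = -4 + 6 = 2) = 2 (attained at k = 1)
  C[1][0] = min over k of (A[1][0] + B[0][0] = 3 + -4 = -1, A[1][1] + B[1][0] = 9 + 0 = 9) = -1 (attained at k = 0)
  C[1][1] = min over k of (A[1][0] + B[0][1] = 3 + 9 = 12, A[1][1] + B[1][1] = 9 + 6 = 15) = 12 (attained at k = 0)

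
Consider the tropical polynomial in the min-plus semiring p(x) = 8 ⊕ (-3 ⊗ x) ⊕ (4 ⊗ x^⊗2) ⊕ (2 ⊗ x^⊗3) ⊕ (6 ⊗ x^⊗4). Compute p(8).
p(8) = 5

A tropical monomial a ⊗ x^⊗i evaluates to a + i · x. Evaluating each term at x = 8:
  Term 0 contributes 8 + 0 · 8 = 8
  Term 1 contributes -3 + 1 · 8 = 5
  Term 2 contributes 4 + 2 · 8 = 20
  Term 3 contributes 2 + 3 · 8 = 26
  Term 4 contributes 6 + 4 · 8 = 38
p(8) = ⊕ of these = min[8, 5, 20, 26, 38] = 5.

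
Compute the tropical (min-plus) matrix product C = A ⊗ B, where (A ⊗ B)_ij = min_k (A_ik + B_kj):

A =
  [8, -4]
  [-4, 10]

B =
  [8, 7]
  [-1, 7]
A ⊗ B =
  [-5, 3]
  [4, 3]

Apply the min-plus product entry-by-entry:
  C[0][0] = min over k of (A[0][0] + B[0][0] = 8 + 8 = 16, A[0][1] + B[1][0] = -4 + -1 = -5) = -5 (attained at k = 1)
  C[0][1] = min over k of (A[0][0] + B[0][1] = 8 + 7 = 15, A[0][1] + B[1][1] = -4 + 7 = 3) = 3 (attained at k = 1)
  C[1][0] = min over k of (A[1][0] + B[0][0] = -4 + 8 = 4, A[1][1] + B[1][0] = 10 + -1 = 9) = 4 (attained at k = 0)
  C[1][1] = min over k of (A[1][0] + B[0][1] = -4 + 7 = 3, A[1][1] + B[1][1] = 10 + 7 = 17) = 3 (attained at k = 0)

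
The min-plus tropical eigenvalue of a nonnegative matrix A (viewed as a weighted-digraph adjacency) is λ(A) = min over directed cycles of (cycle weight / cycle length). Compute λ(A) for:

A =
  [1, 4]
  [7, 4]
λ(A) = 1

Enumerate directed cycles and compute their means (weight / length). Sample:
  cycle 0 → 0: weight = 1, length = 1, mean = 1/1 ≈ 1.000
  cycle 1 → 1: weight = 4, length = 1, mean = 4/1 ≈ 4.000
  cycle 0 → 1 → 0: weight = 11, length = 2, mean = 11/2 ≈ 5.500
  cycle 1 → 0 → 1: weight = 11, length = 2, mean = 11/2 ≈ 5.500
Minimum mean = 1.000, attained e.g. along the cycle 0 → 0 with weight 1 and length 1. So λ(A) = 1/1 = 1.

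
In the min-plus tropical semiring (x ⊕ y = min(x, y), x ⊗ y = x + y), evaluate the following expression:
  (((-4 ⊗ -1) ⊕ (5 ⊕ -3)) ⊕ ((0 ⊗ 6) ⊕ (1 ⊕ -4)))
(((-4 ⊗ -1) ⊕ (5 ⊕ -3)) ⊕ ((0 ⊗ 6) ⊕ (1 ⊕ -4))) = -5

Expand innermost to outermost. Recall ⊕ takes the minimum of its arguments and ⊗ takes their sum. Working out the expression (((-4 ⊗ -1) ⊕ (5 ⊕ -3)) ⊕ ((0 ⊗ 6) ⊕ (1 ⊕ -4))) gives -5.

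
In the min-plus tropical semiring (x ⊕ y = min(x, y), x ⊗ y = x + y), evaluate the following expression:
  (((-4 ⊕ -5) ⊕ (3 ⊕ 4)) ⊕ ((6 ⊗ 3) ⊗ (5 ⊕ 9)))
(((-4 ⊕ -5) ⊕ (3 ⊕ 4)) ⊕ ((6 ⊗ 3) ⊗ (5 ⊕ 9))) = -5

Expand innermost to outermost. Recall ⊕ takes the minimum of its arguments and ⊗ takes their sum. Working out the expression (((-4 ⊕ -5) ⊕ (3 ⊕ 4)) ⊕ ((6 ⊗ 3) ⊗ (5 ⊕ 9))) gives -5.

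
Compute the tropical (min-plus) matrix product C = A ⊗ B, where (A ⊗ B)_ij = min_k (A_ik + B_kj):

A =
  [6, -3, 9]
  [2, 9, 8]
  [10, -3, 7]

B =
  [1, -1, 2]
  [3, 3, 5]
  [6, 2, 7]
A ⊗ B =
  [0, 0, 2]
  [3, 1, 4]
  [0, 0, 2]

Apply the min-plus product entry-by-entry:
  C[0][0] = min over k of (A[0][0] + B[0][0] = 6 + 1 = 7, A[0][1] + B[1][0] = -3 + 3 = 0, A[0][2] + B[2][0] = 9 + 6 = 15) = 0 (attained at k = 1)
  C[0][1] = min over k of (A[0][0] + B[0][1] = 6 + -1 = 5, A[0][1] + B[1][1] = -3 + 3 = 0, A[0][2] + B[2][1] = 9 + 2 = 11) = 0 (attained at k = 1)
  C[0][2] = min over k of (A[0][0] + B[0][2] = 6 + 2 = 8, A[0][1] + B[1][2] = -3 + 5 = 2, A[0][2] + B[2][2] = 9 + 7 = 16) = 2 (attained at k = 1)
  C[1][0] = min over k of (A[1][0] + B[0][0] = 2 + 1 = 3, A[1][1] + B[1][0] = 9 + 3 = 12, A[1][2] + B[2][0] = 8 + 6 = 14) = 3 (attained at k = 0)
  C[1][1] = min over k of (A[1][0] + B[0][1] = 2 + -1 = 1, A[1][1] + B[1][1] = 9 + 3 = 12, A[1][2] + B[2][1] = 8 + 2 = 10) = 1 (attained at k = 0)
  C[1][2] = min over k of (A[1][0] + B[0][2] = 2 + 2 = 4, A[1][1] + B[1][2] = 9 + 5 = 14, A[1][2] + B[2][2] = 8 + 7 = 15) = 4 (attained at k = 0)
  C[2][0] = min over k of (A[2][0] + B[0][0] = 10 + 1 = 11, A[2][1] + B[1][0] = -3 + 3 = 0, A[2][2] + B[2][0] = 7 + 6 = 13) = 0 (attained at k = 1)
  C[2][1] = min over k of (A[2][0] + B[0][1] = 10 + -1 = 9, A[2][1] + B[1][1] = -3 + 3 = 0, A[2][2] + B[2][1] = 7 + 2 = 9) = 0 (attained at k = 1)
  C[2][2] = min over k of (A[2][0] + B[0][2] = 10 + 2 = 12, A[2][1] + B[1][2] = -3 + 5 = 2, A[2][2] + B[2][2] = 7 + 7 = 14) = 2 (attained at k = 1)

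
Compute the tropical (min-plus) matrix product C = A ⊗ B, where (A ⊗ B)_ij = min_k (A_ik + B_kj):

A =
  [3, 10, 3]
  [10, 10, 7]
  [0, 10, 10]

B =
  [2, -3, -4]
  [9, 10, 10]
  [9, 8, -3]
A ⊗ B =
  [5, 0, -1]
  [12, 7, 4]
  [2, -3, -4]

Apply the min-plus product entry-by-entry:
  C[0][0] = min over k of (A[0][0] + B[0][0] = 3 + 2 = 5, A[0][1] + B[1][0] = 10 + 9 = 19, A[0][2] + B[2][0] = 3 + 9 = 12) = 5 (attained at k = 0)
  C[0][1] = min over k of (A[0][0] + B[0][1] = 3 + -3 = 0, A[0][1] + B[1][1] = 10 + 10 = 20, A[0][2] + B[2][1] = 3 + 8 = 11) = 0 (attained at k = 0)
  C[0][2] = min over k of (A[0][0] + B[0][2] = 3 + -4 = -1, A[0][1] + B[1][2] = 10 + 10 = 20, A[0][2] + B[2][2] = 3 + -3 = 0) = -1 (attained at k = 0)
  C[1][0] = min over k of (A[1][0] + B[0][0] = 10 + 2 = 12, A[1][1] + B[1][0] = 10 + 9 = 19, A[1][2] + B[2][0] = 7 + 9 = 16) = 12 (attained at k = 0)
  C[1][1] = min over k of (A[1][0] + B[0][1] = 10 + -3 = 7, A[1][1] + B[1][1] = 10 + 10 = 20, A[1][2] + B[2][1] = 7 + 8 = 15) = 7 (attained at k = 0)
  C[1][2] = min over k of (A[1][0] + B[0][2] = 10 + -4 = 6, A[1][1] + B[1][2] = 10 + 10 = 20, A[1][2] + B[2][2] = 7 + -3 = 4) = 4 (attained at k = 2)
  C[2][0] = min over k of (A[2][0] + B[0][0] = 0 + 2 = 2, A[2][1] + B[1][0] = 10 + 9 = 19, A[2][2] + B[2][0] = 10 + 9 = 19) = 2 (attained at k = 0)
  C[2][1] = min over k of (A[2][0] + B[0][1] = 0 + -3 = -3, A[2][1] + B[1][1] = 10 + 10 = 20, A[2][2] + B[2][1] = 10 + 8 = 18) = -3 (attained at k = 0)
  C[2][2] = min over k of (A[2][0] + B[0][2] = 0 + -4 = -4, A[2][1] + B[1][2] = 10 + 10 = 20, A[2][2] + B[2][2] = 10 + -3 = 7) = -4 (attained at k = 0)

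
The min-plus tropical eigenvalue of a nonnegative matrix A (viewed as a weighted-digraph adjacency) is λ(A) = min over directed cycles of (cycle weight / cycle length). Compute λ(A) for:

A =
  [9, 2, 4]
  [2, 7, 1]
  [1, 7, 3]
λ(A) = 4/3

Enumerate directed cycles and compute their means (weight / length). Sample:
  cycle 0 → 0: weight = 9, length = 1, mean = 9/1 ≈ 9.000
  cycle 1 → 1: weight = 7, length = 1, mean = 7/1 ≈ 7.000
  cycle 2 → 2: weight = 3, length = 1, mean = 3/1 ≈ 3.000
  cycle 0 → 1 → 0: weight = 4, length = 2, mean = 4/2 ≈ 2.000
  cycle 0 → 2 → 0: weight = 5, length = 2, mean = 5/2 ≈ 2.500
  cycle 1 → 0 → 1: weight = 4, length = 2, mean = 4/2 ≈ 2.000
Minimum mean = 1.333, attained e.g. along the cycle 0 → 1 → 2 → 0 with weight 4 and length 3. So λ(A) = 4/3 = 4/3.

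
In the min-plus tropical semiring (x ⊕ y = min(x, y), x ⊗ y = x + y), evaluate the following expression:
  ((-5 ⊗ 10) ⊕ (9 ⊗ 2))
((-5 ⊗ 10) ⊕ (9 ⊗ 2)) = 5

Expand innermost to outermost. Recall ⊕ takes the minimum of its arguments and ⊗ takes their sum. Working out the expression ((-5 ⊗ 10) ⊕ (9 ⊗ 2)) gives 5.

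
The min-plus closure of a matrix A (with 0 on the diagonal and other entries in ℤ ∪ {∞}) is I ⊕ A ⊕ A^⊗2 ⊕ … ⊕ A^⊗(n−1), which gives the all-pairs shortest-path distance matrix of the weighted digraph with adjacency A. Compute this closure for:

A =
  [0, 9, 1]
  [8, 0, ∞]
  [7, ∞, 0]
Closure =
  [0, 9, 1]
  [8, 0, 9]
  [7, 16, 0]

This is the Floyd-Warshall all-pairs shortest-path computation. For each intermediate vertex k = 0, 1, …, 2, update dist[i][j] ← min(dist[i][j], dist[i][k] + dist[k][j]). The final matrix gives, for each (i, j), the minimum total weight of any directed path from i to j (possibly empty when i = j).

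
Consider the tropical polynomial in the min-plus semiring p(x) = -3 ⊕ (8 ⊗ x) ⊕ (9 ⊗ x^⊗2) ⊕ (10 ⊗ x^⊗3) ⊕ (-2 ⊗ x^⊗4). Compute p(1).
p(1) = -3

A tropical monomial a ⊗ x^⊗i evaluates to a + i · x. Evaluating each term at x = 1:
  Term 0 contributes -3 + 0 · 1 = -3
  Term 1 contributes 8 + 1 · 1 = 9
  Term 2 contributes 9 + 2 · 1 = 11
  Term 3 contributes 10 + 3 · 1 = 13
  Term 4 contributes -2 + 4 · 1 = 2
p(1) = ⊕ of these = min[-3, 9, 11, 13, 2] = -3.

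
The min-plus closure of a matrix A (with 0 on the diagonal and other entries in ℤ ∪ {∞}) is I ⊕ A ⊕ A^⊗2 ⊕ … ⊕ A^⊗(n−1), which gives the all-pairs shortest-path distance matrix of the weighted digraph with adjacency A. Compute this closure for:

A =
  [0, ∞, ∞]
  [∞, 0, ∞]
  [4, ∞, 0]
Closure =
  [0, ∞, ∞]
  [∞, 0, ∞]
  [4, ∞, 0]

This is the Floyd-Warshall all-pairs shortest-path computation. For each intermediate vertex k = 0, 1, …, 2, update dist[i][j] ← min(dist[i][j], dist[i][k] + dist[k][j]). The final matrix gives, for each (i, j), the minimum total weight of any directed path from i to j (possibly empty when i = j).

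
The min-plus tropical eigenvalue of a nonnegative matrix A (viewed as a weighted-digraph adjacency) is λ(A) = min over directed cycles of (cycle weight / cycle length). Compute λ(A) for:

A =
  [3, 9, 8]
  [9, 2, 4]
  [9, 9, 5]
λ(A) = 2

Enumerate directed cycles and compute their means (weight / length). Sample:
  cycle 0 → 0: weight = 3, length = 1, mean = 3/1 ≈ 3.000
  cycle 1 → 1: weight = 2, length = 1, mean = 2/1 ≈ 2.000
  cycle 2 → 2: weight = 5, length = 1, mean = 5/1 ≈ 5.000
  cycle 0 → 1 → 0: weight = 18, length = 2, mean = 18/2 ≈ 9.000
  cycle 0 → 2 → 0: weight = 17, length = 2, mean = 17/2 ≈ 8.500
  cycle 1 → 0 → 1: weight = 18, length = 2, mean = 18/2 ≈ 9.000
Minimum mean = 2.000, attained e.g. along the cycle 1 → 1 with weight 2 and length 1. So λ(A) = 2/1 = 2.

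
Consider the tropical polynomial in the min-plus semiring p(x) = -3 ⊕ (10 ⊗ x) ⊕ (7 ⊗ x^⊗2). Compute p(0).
p(0) = -3

A tropical monomial a ⊗ x^⊗i evaluates to a + i · x. Evaluating each term at x = 0:
  Term 0 contributes -3 + 0 · 0 = -3
  Term 1 contributes 10 + 1 · 0 = 10
  Term 2 contributes 7 + 2 · 0 = 7
p(0) = ⊕ of these = min[-3, 10, 7] = -3.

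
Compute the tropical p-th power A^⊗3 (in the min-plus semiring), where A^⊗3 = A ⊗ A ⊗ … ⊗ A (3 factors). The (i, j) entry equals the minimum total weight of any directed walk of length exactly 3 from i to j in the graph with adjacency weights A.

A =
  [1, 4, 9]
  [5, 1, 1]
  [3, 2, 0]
A^⊗3 =
  [3, 6, 5]
  [4, 3, 1]
  [3, 2, 0]

Each entry (A^⊗3)_ij equals the minimum over all length-3 walks i = v_0 → v_1 → … → v_3 = j of Σ_t A[v_t][v_{t+1}]. For example, for (i, j) = (0, 2) we minimise over 9 possible intermediate vertex sequences; the minimum is 5, attained along the walk 0 → 1 → 2 → 2.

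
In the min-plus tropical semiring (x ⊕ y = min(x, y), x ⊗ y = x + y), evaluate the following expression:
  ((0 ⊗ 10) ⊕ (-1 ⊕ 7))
((0 ⊗ 10) ⊕ (-1 ⊕ 7)) = -1

Expand innermost to outermost. Recall ⊕ takes the minimum of its arguments and ⊗ takes their sum. Working out the expression ((0 ⊗ 10) ⊕ (-1 ⊕ 7)) gives -1.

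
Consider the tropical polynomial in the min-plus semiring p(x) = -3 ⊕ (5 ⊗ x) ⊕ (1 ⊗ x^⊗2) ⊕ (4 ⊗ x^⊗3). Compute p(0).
p(0) = -3

A tropical monomial a ⊗ x^⊗i evaluates to a + i · x. Evaluating each term at x = 0:
  Term 0 contributes -3 + 0 · 0 = -3
  Term 1 contributes 5 + 1 · 0 = 5
  Term 2 contributes 1 + 2 · 0 = 1
  Term 3 contributes 4 + 3 · 0 = 4
p(0) = ⊕ of these = min[-3, 5, 1, 4] = -3.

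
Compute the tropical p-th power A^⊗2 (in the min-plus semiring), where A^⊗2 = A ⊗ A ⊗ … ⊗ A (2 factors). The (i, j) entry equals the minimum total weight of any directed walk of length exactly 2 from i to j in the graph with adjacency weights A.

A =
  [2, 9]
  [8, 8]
A^⊗2 =
  [4, 11]
  [10, 16]

Each entry (A^⊗2)_ij equals the minimum over all length-2 walks i = v_0 → v_1 → … → v_2 = j of Σ_t A[v_t][v_{t+1}]. For example, for (i, j) = (0, 1) we minimise over 2 possible intermediate vertex sequences; the minimum is 11, attained along the walk 0 → 0 → 1.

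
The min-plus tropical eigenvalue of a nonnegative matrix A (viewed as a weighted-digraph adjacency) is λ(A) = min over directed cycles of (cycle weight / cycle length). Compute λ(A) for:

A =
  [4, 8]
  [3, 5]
λ(A) = 4

Enumerate directed cycles and compute their means (weight / length). Sample:
  cycle 0 → 0: weight = 4, length = 1, mean = 4/1 ≈ 4.000
  cycle 1 → 1: weight = 5, length = 1, mean = 5/1 ≈ 5.000
  cycle 0 → 1 → 0: weight = 11, length = 2, mean = 11/2 ≈ 5.500
  cycle 1 → 0 → 1: weight = 11, length = 2, mean = 11/2 ≈ 5.500
Minimum mean = 4.000, attained e.g. along the cycle 0 → 0 with weight 4 and length 1. So λ(A) = 4/1 = 4.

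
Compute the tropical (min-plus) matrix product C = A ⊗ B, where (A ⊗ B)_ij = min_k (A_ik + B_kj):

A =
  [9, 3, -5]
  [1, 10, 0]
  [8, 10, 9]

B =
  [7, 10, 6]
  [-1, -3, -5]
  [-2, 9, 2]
A ⊗ B =
  [-7, 0, -3]
  [-2, 7, 2]
  [7, 7, 5]

Apply the min-plus product entry-by-entry:
  C[0][0] = min over k of (A[0][0] + B[0][0] = 9 + 7 = 16, A[0][1] + B[1][0] = 3 + -1 = 2, A[0][2] + B[2][0] = -5 + -2 = -7) = -7 (attained at k = 2)
  C[0][1] = min over k of (A[0][0] + B[0][1] = 9 + 10 = 19, A[0][1] + B[1][1] = 3 + -3 = 0, A[0][2] + B[2][1] = -5 + 9 = 4) = 0 (attained at k = 1)
  C[0][2] = min over k of (A[0][0] + B[0][2] = 9 + 6 = 15, A[0][1] + B[1][2] = 3 + -5 = -2, A[0][2] + B[2][2] = -5 + 2 = -3) = -3 (attained at k = 2)
  C[1][0] = min over k of (A[1][0] + B[0][0] = 1 + 7 = 8, A[1][1] + B[1][0] = 10 + -1 = 9, A[1][2] + B[2][0] = 0 + -2 = -2) = -2 (attained at k = 2)
  C[1][1] = min over k of (A[1][0] + B[0][1] = 1 + 10 = 11, A[1][1] + B[1][1] = 10 + -3 = 7, A[1][2] + B[2][1] = 0 + 9 = 9) = 7 (attained at k = 1)
  C[1][2] = min over k of (A[1][0] + B[0][2] = 1 + 6 = 7, A[1][1] + B[1][2] = 10 + -5 = 5, A[1][2] + B[2][2] = 0 + 2 = 2) = 2 (attained at k = 2)
  C[2][0] = min over k of (A[2][0] + B[0][0] = 8 + 7 = 15, A[2][1] + B[1][0] = 10 + -1 = 9, A[2][2] + B[2][0] = 9 + -2 = 7) = 7 (attained at k = 2)
  C[2][1] = min over k of (A[2][0] + B[0][1] = 8 + 10 = 18, A[2][1] + B[1][1] = 10 + -3 = 7, A[2][2] + B[2][1] = 9 + 9 = 18) = 7 (attained at k = 1)
  C[2][2] = min over k of (A[2][0] + B[0][2] = 8 + 6 = 14, A[2][1] + B[1][2] = 10 + -5 = 5, A[2][2] + B[2][2] = 9 + 2 = 11) = 5 (attained at k = 1)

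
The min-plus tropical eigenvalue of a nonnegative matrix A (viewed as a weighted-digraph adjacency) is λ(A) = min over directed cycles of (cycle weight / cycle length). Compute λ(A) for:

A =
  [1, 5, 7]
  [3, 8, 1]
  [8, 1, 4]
λ(A) = 1

Enumerate directed cycles and compute their means (weight / length). Sample:
  cycle 0 → 0: weight = 1, length = 1, mean = 1/1 ≈ 1.000
  cycle 1 → 1: weight = 8, length = 1, mean = 8/1 ≈ 8.000
  cycle 2 → 2: weight = 4, length = 1, mean = 4/1 ≈ 4.000
  cycle 0 → 1 → 0: weight = 8, length = 2, mean = 8/2 ≈ 4.000
  cycle 0 → 2 → 0: weight = 15, length = 2, mean = 15/2 ≈ 7.500
  cycle 1 → 0 → 1: weight = 8, length = 2, mean = 8/2 ≈ 4.000
Minimum mean = 1.000, attained e.g. along the cycle 0 → 0 with weight 1 and length 1. So λ(A) = 1/1 = 1.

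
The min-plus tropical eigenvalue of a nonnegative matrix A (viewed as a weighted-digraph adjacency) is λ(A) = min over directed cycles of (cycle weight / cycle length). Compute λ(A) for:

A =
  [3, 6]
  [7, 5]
λ(A) = 3

Enumerate directed cycles and compute their means (weight / length). Sample:
  cycle 0 → 0: weight = 3, length = 1, mean = 3/1 ≈ 3.000
  cycle 1 → 1: weight = 5, length = 1, mean = 5/1 ≈ 5.000
  cycle 0 → 1 → 0: weight = 13, length = 2, mean = 13/2 ≈ 6.500
  cycle 1 → 0 → 1: weight = 13, length = 2, mean = 13/2 ≈ 6.500
Minimum mean = 3.000, attained e.g. along the cycle 0 → 0 with weight 3 and length 1. So λ(A) = 3/1 = 3.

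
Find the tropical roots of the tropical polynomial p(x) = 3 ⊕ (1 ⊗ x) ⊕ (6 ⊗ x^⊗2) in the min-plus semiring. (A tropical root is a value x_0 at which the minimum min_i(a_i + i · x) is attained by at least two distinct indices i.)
Roots: {-5, 2}

Each tropical root is a break point of the lower envelope of the lines y = a_i + i · x (there are 3 lines, with slopes 0, 1, ..., 2). Only the lines that attain the minimum somewhere contribute to roots; other lines are dominated. Here the surviving (envelope) indices are i = 2, i = 1, i = 0.
Intersections between consecutive envelope lines give the roots: for adjacent envelope indices i < j the intersection is x = (a_i − a_j) / (j − i). Reading off the sorted break points: {-5, 2}.
Verification: at each break x_0, at least two indices attain the minimum of min_i(a_i + i · x_0).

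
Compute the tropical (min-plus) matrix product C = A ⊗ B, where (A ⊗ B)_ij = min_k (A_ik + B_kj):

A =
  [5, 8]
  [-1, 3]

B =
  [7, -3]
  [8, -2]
A ⊗ B =
  [12, 2]
  [6, -4]

Apply the min-plus product entry-by-entry:
  C[0][0] = min over k of (A[0][0] + B[0][0] = 5 + 7 = 12, A[0][1] + B[1][0] = 8 + 8 = 16) = 12 (attained at k = 0)
  C[0][1] = min over k of (A[0][0] + B[0][1] = 5 + -3 = 2, A[0][1] + B[1][1] = 8 + -2 = 6) = 2 (attained at k = 0)
  C[1][0] = min over k of (A[1][0] + B[0][0] = -1 + 7 = 6, A[1][1] + B[1][0] = 3 + 8 = 11) = 6 (attained at k = 0)
  C[1][1] = min over k of (A[1][0] + B[0][1] = -1 + -3 = -4, A[1][1] + B[1][1] = 3 + -2 = 1) = -4 (attained at k = 0)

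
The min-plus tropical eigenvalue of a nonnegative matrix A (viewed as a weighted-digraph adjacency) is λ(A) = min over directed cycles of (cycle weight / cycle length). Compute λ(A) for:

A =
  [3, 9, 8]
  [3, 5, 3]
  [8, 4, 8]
λ(A) = 3

Enumerate directed cycles and compute their means (weight / length). Sample:
  cycle 0 → 0: weight = 3, length = 1, mean = 3/1 ≈ 3.000
  cycle 1 → 1: weight = 5, length = 1, mean = 5/1 ≈ 5.000
  cycle 2 → 2: weight = 8, length = 1, mean = 8/1 ≈ 8.000
  cycle 0 → 1 → 0: weight = 12, length = 2, mean = 12/2 ≈ 6.000
  cycle 0 → 2 → 0: weight = 16, length = 2, mean = 16/2 ≈ 8.000
  cycle 1 → 0 → 1: weight = 12, length = 2, mean = 12/2 ≈ 6.000
Minimum mean = 3.000, attained e.g. along the cycle 0 → 0 with weight 3 and length 1. So λ(A) = 3/1 = 3.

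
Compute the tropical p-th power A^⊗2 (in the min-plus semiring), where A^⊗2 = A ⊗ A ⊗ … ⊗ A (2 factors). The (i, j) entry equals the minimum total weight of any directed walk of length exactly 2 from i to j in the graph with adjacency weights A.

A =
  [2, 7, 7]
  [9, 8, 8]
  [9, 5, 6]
A^⊗2 =
  [4, 9, 9]
  [11, 13, 14]
  [11, 11, 12]

Each entry (A^⊗2)_ij equals the minimum over all length-2 walks i = v_0 → v_1 → … → v_2 = j of Σ_t A[v_t][v_{t+1}]. For example, for (i, j) = (0, 2) we minimise over 3 possible intermediate vertex sequences; the minimum is 9, attained along the walk 0 → 0 → 2.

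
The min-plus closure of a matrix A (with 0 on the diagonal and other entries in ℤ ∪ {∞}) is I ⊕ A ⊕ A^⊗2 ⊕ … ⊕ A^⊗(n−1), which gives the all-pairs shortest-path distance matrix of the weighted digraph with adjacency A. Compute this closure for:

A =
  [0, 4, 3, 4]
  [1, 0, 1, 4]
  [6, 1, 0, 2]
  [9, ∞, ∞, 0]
Closure =
  [0, 4, 3, 4]
  [1, 0, 1, 3]
  [2, 1, 0, 2]
  [9, 13, 12, 0]

This is the Floyd-Warshall all-pairs shortest-path computation. For each intermediate vertex k = 0, 1, …, 3, update dist[i][j] ← min(dist[i][j], dist[i][k] + dist[k][j]). The final matrix gives, for each (i, j), the minimum total weight of any directed path from i to j (possibly empty when i = j).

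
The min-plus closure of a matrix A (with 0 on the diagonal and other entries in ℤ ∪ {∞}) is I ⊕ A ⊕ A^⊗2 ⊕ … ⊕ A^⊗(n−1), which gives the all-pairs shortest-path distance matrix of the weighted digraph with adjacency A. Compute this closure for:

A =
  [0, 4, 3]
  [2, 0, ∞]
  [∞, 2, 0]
Closure =
  [0, 4, 3]
  [2, 0, 5]
  [4, 2, 0]

This is the Floyd-Warshall all-pairs shortest-path computation. For each intermediate vertex k = 0, 1, …, 2, update dist[i][j] ← min(dist[i][j], dist[i][k] + dist[k][j]). The final matrix gives, for each (i, j), the minimum total weight of any directed path from i to j (possibly empty when i = j).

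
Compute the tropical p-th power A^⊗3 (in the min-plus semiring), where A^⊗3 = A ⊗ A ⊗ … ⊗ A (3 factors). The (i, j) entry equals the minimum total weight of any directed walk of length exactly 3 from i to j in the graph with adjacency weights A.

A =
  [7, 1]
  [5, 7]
A^⊗3 =
  [13, 7]
  [11, 13]

Each entry (A^⊗3)_ij equals the minimum over all length-3 walks i = v_0 → v_1 → … → v_3 = j of Σ_t A[v_t][v_{t+1}]. For example, for (i, j) = (0, 1) we minimise over 4 possible intermediate vertex sequences; the minimum is 7, attained along the walk 0 → 1 → 0 → 1.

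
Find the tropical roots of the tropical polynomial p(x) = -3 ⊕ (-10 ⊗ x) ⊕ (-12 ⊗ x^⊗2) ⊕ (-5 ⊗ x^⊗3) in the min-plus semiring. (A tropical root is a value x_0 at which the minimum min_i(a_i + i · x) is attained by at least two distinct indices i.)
Roots: {-7, 2, 7}

Each tropical root is a break point of the lower envelope of the lines y = a_i + i · x (there are 4 lines, with slopes 0, 1, ..., 3). Only the lines that attain the minimum somewhere contribute to roots; other lines are dominated. Here the surviving (envelope) indices are i = 3, i = 2, i = 1, i = 0.
Intersections between consecutive envelope lines give the roots: for adjacent envelope indices i < j the intersection is x = (a_i − a_j) / (j − i). Reading off the sorted break points: {-7, 2, 7}.
Verification: at each break x_0, at least two indices attain the minimum of min_i(a_i + i · x_0).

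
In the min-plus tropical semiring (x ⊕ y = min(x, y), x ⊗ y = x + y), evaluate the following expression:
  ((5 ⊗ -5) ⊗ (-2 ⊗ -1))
((5 ⊗ -5) ⊗ (-2 ⊗ -1)) = -3

Expand innermost to outermost. Recall ⊕ takes the minimum of its arguments and ⊗ takes their sum. Working out the expression ((5 ⊗ -5) ⊗ (-2 ⊗ -1)) gives -3.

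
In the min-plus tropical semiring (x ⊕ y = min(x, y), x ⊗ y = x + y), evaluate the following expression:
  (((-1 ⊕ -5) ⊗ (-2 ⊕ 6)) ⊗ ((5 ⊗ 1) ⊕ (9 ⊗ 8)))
(((-1 ⊕ -5) ⊗ (-2 ⊕ 6)) ⊗ ((5 ⊗ 1) ⊕ (9 ⊗ 8))) = -1

Expand innermost to outermost. Recall ⊕ takes the minimum of its arguments and ⊗ takes their sum. Working out the expression (((-1 ⊕ -5) ⊗ (-2 ⊕ 6)) ⊗ ((5 ⊗ 1) ⊕ (9 ⊗ 8))) gives -1.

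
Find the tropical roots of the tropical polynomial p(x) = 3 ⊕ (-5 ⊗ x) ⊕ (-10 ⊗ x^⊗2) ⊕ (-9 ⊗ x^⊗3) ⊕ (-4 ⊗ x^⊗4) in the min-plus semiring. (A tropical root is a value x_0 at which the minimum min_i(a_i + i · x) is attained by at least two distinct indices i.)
Roots: {-5, -1, 5, 8}

Each tropical root is a break point of the lower envelope of the lines y = a_i + i · x (there are 5 lines, with slopes 0, 1, ..., 4). Only the lines that attain the minimum somewhere contribute to roots; other lines are dominated. Here the surviving (envelope) indices are i = 4, i = 3, i = 2, i = 1, i = 0.
Intersections between consecutive envelope lines give the roots: for adjacent envelope indices i < j the intersection is x = (a_i − a_j) / (j − i). Reading off the sorted break points: {-5, -1, 5, 8}.
Verification: at each break x_0, at least two indices attain the minimum of min_i(a_i + i · x_0).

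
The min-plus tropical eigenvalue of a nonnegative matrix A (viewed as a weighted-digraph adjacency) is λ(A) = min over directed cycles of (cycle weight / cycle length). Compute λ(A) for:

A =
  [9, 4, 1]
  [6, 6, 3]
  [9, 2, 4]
λ(A) = 5/2

Enumerate directed cycles and compute their means (weight / length). Sample:
  cycle 0 → 0: weight = 9, length = 1, mean = 9/1 ≈ 9.000
  cycle 1 → 1: weight = 6, length = 1, mean = 6/1 ≈ 6.000
  cycle 2 → 2: weight = 4, length = 1, mean = 4/1 ≈ 4.000
  cycle 0 → 1 → 0: weight = 10, length = 2, mean = 10/2 ≈ 5.000
  cycle 0 → 2 → 0: weight = 10, length = 2, mean = 10/2 ≈ 5.000
  cycle 1 → 0 → 1: weight = 10, length = 2, mean = 10/2 ≈ 5.000
Minimum mean = 2.500, attained e.g. along the cycle 1 → 2 → 1 with weight 5 and length 2. So λ(A) = 5/2 = 5/2.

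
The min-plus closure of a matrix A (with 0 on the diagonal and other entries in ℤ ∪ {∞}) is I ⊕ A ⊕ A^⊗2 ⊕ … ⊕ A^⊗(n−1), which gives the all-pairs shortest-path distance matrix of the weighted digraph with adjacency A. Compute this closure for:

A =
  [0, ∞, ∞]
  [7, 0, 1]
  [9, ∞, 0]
Closure =
  [0, ∞, ∞]
  [7, 0, 1]
  [9, ∞, 0]

This is the Floyd-Warshall all-pairs shortest-path computation. For each intermediate vertex k = 0, 1, …, 2, update dist[i][j] ← min(dist[i][j], dist[i][k] + dist[k][j]). The final matrix gives, for each (i, j), the minimum total weight of any directed path from i to j (possibly empty when i = j).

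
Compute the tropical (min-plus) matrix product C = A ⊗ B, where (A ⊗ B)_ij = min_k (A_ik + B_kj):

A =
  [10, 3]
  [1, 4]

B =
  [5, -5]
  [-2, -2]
A ⊗ B =
  [1, 1]
  [2, -4]

Apply the min-plus product entry-by-entry:
  C[0][0] = min over k of (A[0][0] + B[0][0] = 10 + 5 = 15, A[0][1] + B[1][0] = 3 + -2 = 1) = 1 (attained at k = 1)
  C[0][1] = min over k of (A[0][0] + B[0][1] = 10 + -5 = 5, A[0][1] + B[1][1] = 3 + -2 = 1) = 1 (attained at k = 1)
  C[1][0] = min over k of (A[1][0] + B[0][0] = 1 + 5 = 6, A[1][1] + B[1][0] = 4 + -2 = 2) = 2 (attained at k = 1)
  C[1][1] = min over k of (A[1][0] + B[0][1] = 1 + -5 = -4, A[1][1] + B[1][1] = 4 + -2 = 2) = -4 (attained at k = 0)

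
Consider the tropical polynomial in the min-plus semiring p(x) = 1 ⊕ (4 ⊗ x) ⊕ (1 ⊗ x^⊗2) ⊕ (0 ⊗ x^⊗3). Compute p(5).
p(5) = 1

A tropical monomial a ⊗ x^⊗i evaluates to a + i · x. Evaluating each term at x = 5:
  Term 0 contributes 1 + 0 · 5 = 1
  Term 1 contributes 4 + 1 · 5 = 9
  Term 2 contributes 1 + 2 · 5 = 11
  Term 3 contributes 0 + 3 · 5 = 15
p(5) = ⊕ of these = min[1, 9, 11, 15] = 1.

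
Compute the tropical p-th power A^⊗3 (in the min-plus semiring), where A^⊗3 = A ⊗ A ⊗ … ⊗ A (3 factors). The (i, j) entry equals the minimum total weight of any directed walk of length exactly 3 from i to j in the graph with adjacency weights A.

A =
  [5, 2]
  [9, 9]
A^⊗3 =
  [15, 12]
  [19, 16]

Each entry (A^⊗3)_ij equals the minimum over all length-3 walks i = v_0 → v_1 → … → v_3 = j of Σ_t A[v_t][v_{t+1}]. For example, for (i, j) = (0, 1) we minimise over 4 possible intermediate vertex sequences; the minimum is 12, attained along the walk 0 → 0 → 0 → 1.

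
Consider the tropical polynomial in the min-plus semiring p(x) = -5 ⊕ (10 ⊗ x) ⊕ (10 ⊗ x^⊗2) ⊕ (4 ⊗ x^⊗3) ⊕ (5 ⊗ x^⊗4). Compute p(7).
p(7) = -5

A tropical monomial a ⊗ x^⊗i evaluates to a + i · x. Evaluating each term at x = 7:
  Term 0 contributes -5 + 0 · 7 = -5
  Term 1 contributes 10 + 1 · 7 = 17
  Term 2 contributes 10 + 2 · 7 = 24
  Term 3 contributes 4 + 3 · 7 = 25
  Term 4 contributes 5 + 4 · 7 = 33
p(7) = ⊕ of these = min[-5, 17, 24, 25, 33] = -5.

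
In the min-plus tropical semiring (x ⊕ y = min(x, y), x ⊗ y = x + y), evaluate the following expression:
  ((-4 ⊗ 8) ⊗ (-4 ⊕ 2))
((-4 ⊗ 8) ⊗ (-4 ⊕ 2)) = 0

Expand innermost to outermost. Recall ⊕ takes the minimum of its arguments and ⊗ takes their sum. Working out the expression ((-4 ⊗ 8) ⊗ (-4 ⊕ 2)) gives 0.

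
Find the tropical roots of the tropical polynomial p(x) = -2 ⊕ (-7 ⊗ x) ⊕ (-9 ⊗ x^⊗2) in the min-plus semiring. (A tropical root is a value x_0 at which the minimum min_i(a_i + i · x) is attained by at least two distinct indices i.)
Roots: {2, 5}

Each tropical root is a break point of the lower envelope of the lines y = a_i + i · x (there are 3 lines, with slopes 0, 1, ..., 2). Only the lines that attain the minimum somewhere contribute to roots; other lines are dominated. Here the surviving (envelope) indices are i = 2, i = 1, i = 0.
Intersections between consecutive envelope lines give the roots: for adjacent envelope indices i < j the intersection is x = (a_i − a_j) / (j − i). Reading off the sorted break points: {2, 5}.
Verification: at each break x_0, at least two indices attain the minimum of min_i(a_i + i · x_0).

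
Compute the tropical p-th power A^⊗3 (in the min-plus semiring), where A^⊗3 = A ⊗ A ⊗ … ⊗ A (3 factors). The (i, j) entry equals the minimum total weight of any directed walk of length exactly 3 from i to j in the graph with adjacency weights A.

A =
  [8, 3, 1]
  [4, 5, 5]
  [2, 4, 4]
A^⊗3 =
  [7, 6, 4]
  [7, 9, 8]
  [5, 7, 7]

Each entry (A^⊗3)_ij equals the minimum over all length-3 walks i = v_0 → v_1 → … → v_3 = j of Σ_t A[v_t][v_{t+1}]. For example, for (i, j) = (0, 2) we minimise over 9 possible intermediate vertex sequences; the minimum is 4, attained along the walk 0 → 2 → 0 → 2.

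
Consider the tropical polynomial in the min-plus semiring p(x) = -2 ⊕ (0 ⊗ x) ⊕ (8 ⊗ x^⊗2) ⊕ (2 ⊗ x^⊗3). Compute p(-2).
p(-2) = -4

A tropical monomial a ⊗ x^⊗i evaluates to a + i · x. Evaluating each term at x = -2:
  Term 0 contributes -2 + 0 · -2 = -2
  Term 1 contributes 0 + 1 · -2 = -2
  Term 2 contributes 8 + 2 · -2 = 4
  Term 3 contributes 2 + 3 · -2 = -4
p(-2) = ⊕ of these = min[-2, -2, 4, -4] = -4.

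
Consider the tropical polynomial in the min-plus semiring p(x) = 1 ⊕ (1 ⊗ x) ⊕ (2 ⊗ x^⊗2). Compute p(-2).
p(-2) = -2

A tropical monomial a ⊗ x^⊗i evaluates to a + i · x. Evaluating each term at x = -2:
  Term 0 contributes 1 + 0 · -2 = 1
  Term 1 contributes 1 + 1 · -2 = -1
  Term 2 contributes 2 + 2 · -2 = -2
p(-2) = ⊕ of these = min[1, -1, -2] = -2.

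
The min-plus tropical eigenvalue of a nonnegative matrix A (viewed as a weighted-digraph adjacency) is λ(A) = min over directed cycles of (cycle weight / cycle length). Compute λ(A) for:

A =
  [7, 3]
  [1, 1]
λ(A) = 1

Enumerate directed cycles and compute their means (weight / length). Sample:
  cycle 0 → 0: weight = 7, length = 1, mean = 7/1 ≈ 7.000
  cycle 1 → 1: weight = 1, length = 1, mean = 1/1 ≈ 1.000
  cycle 0 → 1 → 0: weight = 4, length = 2, mean = 4/2 ≈ 2.000
  cycle 1 → 0 → 1: weight = 4, length = 2, mean = 4/2 ≈ 2.000
Minimum mean = 1.000, attained e.g. along the cycle 1 → 1 with weight 1 and length 1. So λ(A) = 1/1 = 1.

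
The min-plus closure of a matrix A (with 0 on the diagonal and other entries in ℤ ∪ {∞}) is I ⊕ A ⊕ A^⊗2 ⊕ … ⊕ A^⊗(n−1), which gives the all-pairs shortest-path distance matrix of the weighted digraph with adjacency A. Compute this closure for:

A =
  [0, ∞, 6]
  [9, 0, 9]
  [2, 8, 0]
Closure =
  [0, 14, 6]
  [9, 0, 9]
  [2, 8, 0]

This is the Floyd-Warshall all-pairs shortest-path computation. For each intermediate vertex k = 0, 1, …, 2, update dist[i][j] ← min(dist[i][j], dist[i][k] + dist[k][j]). The final matrix gives, for each (i, j), the minimum total weight of any directed path from i to j (possibly empty when i = j).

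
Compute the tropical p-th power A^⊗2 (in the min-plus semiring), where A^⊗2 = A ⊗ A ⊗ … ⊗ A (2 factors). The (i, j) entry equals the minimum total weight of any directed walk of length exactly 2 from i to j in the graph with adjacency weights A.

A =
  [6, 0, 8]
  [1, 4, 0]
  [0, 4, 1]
A^⊗2 =
  [1, 4, 0]
  [0, 1, 1]
  [1, 0, 2]

Each entry (A^⊗2)_ij equals the minimum over all length-2 walks i = v_0 → v_1 → … → v_2 = j of Σ_t A[v_t][v_{t+1}]. For example, for (i, j) = (0, 2) we minimise over 3 possible intermediate vertex sequences; the minimum is 0, attained along the walk 0 → 1 → 2.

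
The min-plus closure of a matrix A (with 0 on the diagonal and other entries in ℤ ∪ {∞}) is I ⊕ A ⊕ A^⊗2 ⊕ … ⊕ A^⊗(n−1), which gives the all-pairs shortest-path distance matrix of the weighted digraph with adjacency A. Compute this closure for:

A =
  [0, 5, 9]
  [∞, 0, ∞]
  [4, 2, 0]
Closure =
  [0, 5, 9]
  [∞, 0, ∞]
  [4, 2, 0]

This is the Floyd-Warshall all-pairs shortest-path computation. For each intermediate vertex k = 0, 1, …, 2, update dist[i][j] ← min(dist[i][j], dist[i][k] + dist[k][j]). The final matrix gives, for each (i, j), the minimum total weight of any directed path from i to j (possibly empty when i = j).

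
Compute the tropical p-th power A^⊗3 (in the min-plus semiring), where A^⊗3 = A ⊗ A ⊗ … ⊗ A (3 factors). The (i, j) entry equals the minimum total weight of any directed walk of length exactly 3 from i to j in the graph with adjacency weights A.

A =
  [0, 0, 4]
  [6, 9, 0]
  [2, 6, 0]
A^⊗3 =
  [0, 0, 0]
  [2, 2, 0]
  [2, 2, 0]

Each entry (A^⊗3)_ij equals the minimum over all length-3 walks i = v_0 → v_1 → … → v_3 = j of Σ_t A[v_t][v_{t+1}]. For example, for (i, j) = (0, 2) we minimise over 9 possible intermediate vertex sequences; the minimum is 0, attained along the walk 0 → 0 → 1 → 2.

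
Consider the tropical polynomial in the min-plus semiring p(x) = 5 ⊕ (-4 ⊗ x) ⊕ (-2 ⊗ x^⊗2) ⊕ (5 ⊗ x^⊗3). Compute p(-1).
p(-1) = -5

A tropical monomial a ⊗ x^⊗i evaluates to a + i · x. Evaluating each term at x = -1:
  Term 0 contributes 5 + 0 · -1 = 5
  Term 1 contributes -4 + 1 · -1 = -5
  Term 2 contributes -2 + 2 · -1 = -4
  Term 3 contributes 5 + 3 · -1 = 2
p(-1) = ⊕ of these = min[5, -5, -4, 2] = -5.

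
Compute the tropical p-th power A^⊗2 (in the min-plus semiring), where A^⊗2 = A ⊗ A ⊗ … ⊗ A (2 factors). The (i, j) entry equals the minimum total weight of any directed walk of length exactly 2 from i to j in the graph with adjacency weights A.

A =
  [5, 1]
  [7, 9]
A^⊗2 =
  [8, 6]
  [12, 8]

Each entry (A^⊗2)_ij equals the minimum over all length-2 walks i = v_0 → v_1 → … → v_2 = j of Σ_t A[v_t][v_{t+1}]. For example, for (i, j) = (0, 1) we minimise over 2 possible intermediate vertex sequences; the minimum is 6, attained along the walk 0 → 0 → 1.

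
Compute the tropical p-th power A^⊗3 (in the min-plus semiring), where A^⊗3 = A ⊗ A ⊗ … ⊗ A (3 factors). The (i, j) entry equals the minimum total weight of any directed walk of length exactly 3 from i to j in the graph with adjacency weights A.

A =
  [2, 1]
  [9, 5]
A^⊗3 =
  [6, 5]
  [13, 12]

Each entry (A^⊗3)_ij equals the minimum over all length-3 walks i = v_0 → v_1 → … → v_3 = j of Σ_t A[v_t][v_{t+1}]. For example, for (i, j) = (0, 1) we minimise over 4 possible intermediate vertex sequences; the minimum is 5, attained along the walk 0 → 0 → 0 → 1.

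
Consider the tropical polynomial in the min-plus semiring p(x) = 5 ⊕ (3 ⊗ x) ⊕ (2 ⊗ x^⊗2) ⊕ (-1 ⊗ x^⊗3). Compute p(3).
p(3) = 5

A tropical monomial a ⊗ x^⊗i evaluates to a + i · x. Evaluating each term at x = 3:
  Term 0 contributes 5 + 0 · 3 = 5
  Term 1 contributes 3 + 1 · 3 = 6
  Term 2 contributes 2 + 2 · 3 = 8
  Term 3 contributes -1 + 3 · 3 = 8
p(3) = ⊕ of these = min[5, 6, 8, 8] = 5.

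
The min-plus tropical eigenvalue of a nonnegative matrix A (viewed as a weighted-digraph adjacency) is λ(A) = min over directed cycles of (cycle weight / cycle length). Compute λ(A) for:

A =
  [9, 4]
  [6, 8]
λ(A) = 5

Enumerate directed cycles and compute their means (weight / length). Sample:
  cycle 0 → 0: weight = 9, length = 1, mean = 9/1 ≈ 9.000
  cycle 1 → 1: weight = 8, length = 1, mean = 8/1 ≈ 8.000
  cycle 0 → 1 → 0: weight = 10, length = 2, mean = 10/2 ≈ 5.000
  cycle 1 → 0 → 1: weight = 10, length = 2, mean = 10/2 ≈ 5.000
Minimum mean = 5.000, attained e.g. along the cycle 0 → 1 → 0 with weight 10 and length 2. So λ(A) = 10/2 = 5.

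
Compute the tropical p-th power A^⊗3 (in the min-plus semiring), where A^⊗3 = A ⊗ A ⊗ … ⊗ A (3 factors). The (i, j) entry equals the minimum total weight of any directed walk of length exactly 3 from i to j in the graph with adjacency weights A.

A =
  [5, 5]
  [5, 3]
A^⊗3 =
  [13, 11]
  [11, 9]

Each entry (A^⊗3)_ij equals the minimum over all length-3 walks i = v_0 → v_1 → … → v_3 = j of Σ_t A[v_t][v_{t+1}]. For example, for (i, j) = (0, 1) we minimise over 4 possible intermediate vertex sequences; the minimum is 11, attained along the walk 0 → 1 → 1 → 1.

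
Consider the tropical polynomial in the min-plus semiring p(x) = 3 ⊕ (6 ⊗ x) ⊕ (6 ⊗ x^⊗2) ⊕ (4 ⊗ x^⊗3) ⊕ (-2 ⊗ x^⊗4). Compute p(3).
p(3) = 3

A tropical monomial a ⊗ x^⊗i evaluates to a + i · x. Evaluating each term at x = 3:
  Term 0 contributes 3 + 0 · 3 = 3
  Term 1 contributes 6 + 1 · 3 = 9
  Term 2 contributes 6 + 2 · 3 = 12
  Term 3 contributes 4 + 3 · 3 = 13
  Term 4 contributes -2 + 4 · 3 = 10
p(3) = ⊕ of these = min[3, 9, 12, 13, 10] = 3.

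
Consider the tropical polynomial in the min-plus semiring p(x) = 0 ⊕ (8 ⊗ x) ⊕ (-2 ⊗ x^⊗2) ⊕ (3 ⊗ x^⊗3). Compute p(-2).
p(-2) = -6

A tropical monomial a ⊗ x^⊗i evaluates to a + i · x. Evaluating each term at x = -2:
  Term 0 contributes 0 + 0 · -2 = 0
  Term 1 contributes 8 + 1 · -2 = 6
  Term 2 contributes -2 + 2 · -2 = -6
  Term 3 contributes 3 + 3 · -2 = -3
p(-2) = ⊕ of these = min[0, 6, -6, -3] = -6.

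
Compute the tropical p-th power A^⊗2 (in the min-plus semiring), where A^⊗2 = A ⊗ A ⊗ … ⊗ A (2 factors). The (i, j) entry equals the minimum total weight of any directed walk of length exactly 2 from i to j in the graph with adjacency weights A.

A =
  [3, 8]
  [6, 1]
A^⊗2 =
  [6, 9]
  [7, 2]

Each entry (A^⊗2)_ij equals the minimum over all length-2 walks i = v_0 → v_1 → … → v_2 = j of Σ_t A[v_t][v_{t+1}]. For example, for (i, j) = (0, 1) we minimise over 2 possible intermediate vertex sequences; the minimum is 9, attained along the walk 0 → 1 → 1.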